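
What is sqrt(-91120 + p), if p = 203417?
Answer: sqrt(112297) ≈ 335.11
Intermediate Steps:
sqrt(-91120 + p) = sqrt(-91120 + 203417) = sqrt(112297)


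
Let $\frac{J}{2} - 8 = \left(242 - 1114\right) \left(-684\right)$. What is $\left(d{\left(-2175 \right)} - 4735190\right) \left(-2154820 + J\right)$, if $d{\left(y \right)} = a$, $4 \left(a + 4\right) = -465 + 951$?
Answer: $4554704118330$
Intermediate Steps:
$a = \frac{235}{2}$ ($a = -4 + \frac{-465 + 951}{4} = -4 + \frac{1}{4} \cdot 486 = -4 + \frac{243}{2} = \frac{235}{2} \approx 117.5$)
$d{\left(y \right)} = \frac{235}{2}$
$J = 1192912$ ($J = 16 + 2 \left(242 - 1114\right) \left(-684\right) = 16 + 2 \left(\left(-872\right) \left(-684\right)\right) = 16 + 2 \cdot 596448 = 16 + 1192896 = 1192912$)
$\left(d{\left(-2175 \right)} - 4735190\right) \left(-2154820 + J\right) = \left(\frac{235}{2} - 4735190\right) \left(-2154820 + 1192912\right) = \left(- \frac{9470145}{2}\right) \left(-961908\right) = 4554704118330$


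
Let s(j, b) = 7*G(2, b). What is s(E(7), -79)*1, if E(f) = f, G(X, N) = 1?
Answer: 7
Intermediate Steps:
s(j, b) = 7 (s(j, b) = 7*1 = 7)
s(E(7), -79)*1 = 7*1 = 7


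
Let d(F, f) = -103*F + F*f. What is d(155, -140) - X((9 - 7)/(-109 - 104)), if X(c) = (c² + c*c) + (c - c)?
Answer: -1708823393/45369 ≈ -37665.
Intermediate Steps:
X(c) = 2*c² (X(c) = (c² + c²) + 0 = 2*c² + 0 = 2*c²)
d(155, -140) - X((9 - 7)/(-109 - 104)) = 155*(-103 - 140) - 2*((9 - 7)/(-109 - 104))² = 155*(-243) - 2*(2/(-213))² = -37665 - 2*(2*(-1/213))² = -37665 - 2*(-2/213)² = -37665 - 2*4/45369 = -37665 - 1*8/45369 = -37665 - 8/45369 = -1708823393/45369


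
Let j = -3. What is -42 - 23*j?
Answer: 27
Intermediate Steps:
-42 - 23*j = -42 - 23*(-3) = -42 + 69 = 27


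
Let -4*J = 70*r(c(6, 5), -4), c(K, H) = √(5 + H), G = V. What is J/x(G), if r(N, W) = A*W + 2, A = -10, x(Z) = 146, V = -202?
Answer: -735/146 ≈ -5.0342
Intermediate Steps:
G = -202
r(N, W) = 2 - 10*W (r(N, W) = -10*W + 2 = 2 - 10*W)
J = -735 (J = -35*(2 - 10*(-4))/2 = -35*(2 + 40)/2 = -35*42/2 = -¼*2940 = -735)
J/x(G) = -735/146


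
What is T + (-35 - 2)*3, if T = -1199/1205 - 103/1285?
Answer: -34708001/309685 ≈ -112.08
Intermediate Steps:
T = -332966/309685 (T = -1199*1/1205 - 103*1/1285 = -1199/1205 - 103/1285 = -332966/309685 ≈ -1.0752)
T + (-35 - 2)*3 = -332966/309685 + (-35 - 2)*3 = -332966/309685 - 37*3 = -332966/309685 - 111 = -34708001/309685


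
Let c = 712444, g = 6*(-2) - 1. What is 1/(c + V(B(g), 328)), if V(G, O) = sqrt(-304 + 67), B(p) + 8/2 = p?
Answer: 712444/507576453373 - I*sqrt(237)/507576453373 ≈ 1.4036e-6 - 3.033e-11*I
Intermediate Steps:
g = -13 (g = -12 - 1 = -13)
B(p) = -4 + p
V(G, O) = I*sqrt(237) (V(G, O) = sqrt(-237) = I*sqrt(237))
1/(c + V(B(g), 328)) = 1/(712444 + I*sqrt(237))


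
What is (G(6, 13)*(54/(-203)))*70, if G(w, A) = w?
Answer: -3240/29 ≈ -111.72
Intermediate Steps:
(G(6, 13)*(54/(-203)))*70 = (6*(54/(-203)))*70 = (6*(54*(-1/203)))*70 = (6*(-54/203))*70 = -324/203*70 = -3240/29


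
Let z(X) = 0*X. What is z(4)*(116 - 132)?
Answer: 0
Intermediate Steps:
z(X) = 0
z(4)*(116 - 132) = 0*(116 - 132) = 0*(-16) = 0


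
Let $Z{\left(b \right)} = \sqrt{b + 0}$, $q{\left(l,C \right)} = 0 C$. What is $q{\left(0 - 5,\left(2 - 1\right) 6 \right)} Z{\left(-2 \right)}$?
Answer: $0$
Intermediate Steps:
$q{\left(l,C \right)} = 0$
$Z{\left(b \right)} = \sqrt{b}$
$q{\left(0 - 5,\left(2 - 1\right) 6 \right)} Z{\left(-2 \right)} = 0 \sqrt{-2} = 0 i \sqrt{2} = 0$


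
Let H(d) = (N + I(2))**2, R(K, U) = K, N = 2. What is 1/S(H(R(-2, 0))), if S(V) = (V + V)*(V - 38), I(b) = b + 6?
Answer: 1/12400 ≈ 8.0645e-5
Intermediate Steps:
I(b) = 6 + b
H(d) = 100 (H(d) = (2 + (6 + 2))**2 = (2 + 8)**2 = 10**2 = 100)
S(V) = 2*V*(-38 + V) (S(V) = (2*V)*(-38 + V) = 2*V*(-38 + V))
1/S(H(R(-2, 0))) = 1/(2*100*(-38 + 100)) = 1/(2*100*62) = 1/12400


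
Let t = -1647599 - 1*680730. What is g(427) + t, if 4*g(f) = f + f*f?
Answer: -2282640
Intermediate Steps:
t = -2328329 (t = -1647599 - 680730 = -2328329)
g(f) = f/4 + f²/4 (g(f) = (f + f*f)/4 = (f + f²)/4 = f/4 + f²/4)
g(427) + t = (¼)*427*(1 + 427) - 2328329 = (¼)*427*428 - 2328329 = 45689 - 2328329 = -2282640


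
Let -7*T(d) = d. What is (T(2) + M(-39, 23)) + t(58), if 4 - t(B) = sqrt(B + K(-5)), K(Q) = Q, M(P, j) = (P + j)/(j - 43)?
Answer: 158/35 - sqrt(53) ≈ -2.7658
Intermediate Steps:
M(P, j) = (P + j)/(-43 + j)
T(d) = -d/7
t(B) = 4 - sqrt(-5 + B) (t(B) = 4 - sqrt(B - 5) = 4 - sqrt(-5 + B))
(T(2) + M(-39, 23)) + t(58) = (-1/7*2 + (-39 + 23)/(-43 + 23)) + (4 - sqrt(-5 + 58)) = (-2/7 - 16/(-20)) + (4 - sqrt(53)) = (-2/7 - 1/20*(-16)) + (4 - sqrt(53)) = (-2/7 + 4/5) + (4 - sqrt(53)) = 18/35 + (4 - sqrt(53)) = 158/35 - sqrt(53)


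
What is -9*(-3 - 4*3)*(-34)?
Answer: -4590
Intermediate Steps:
-9*(-3 - 4*3)*(-34) = -9*(-3 - 1*12)*(-34) = -9*(-3 - 12)*(-34) = -9*(-15)*(-34) = 135*(-34) = -4590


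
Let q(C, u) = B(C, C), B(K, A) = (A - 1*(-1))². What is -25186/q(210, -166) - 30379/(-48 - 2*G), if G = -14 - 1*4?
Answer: 1352201227/534252 ≈ 2531.0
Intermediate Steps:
B(K, A) = (1 + A)² (B(K, A) = (A + 1)² = (1 + A)²)
q(C, u) = (1 + C)²
G = -18 (G = -14 - 4 = -18)
-25186/q(210, -166) - 30379/(-48 - 2*G) = -25186/(1 + 210)² - 30379/(-48 - 2*(-18)) = -25186/(211²) - 30379/(-48 + 36) = -25186/44521 - 30379/(-12) = -25186*1/44521 - 30379*(-1/12) = -25186/44521 + 30379/12 = 1352201227/534252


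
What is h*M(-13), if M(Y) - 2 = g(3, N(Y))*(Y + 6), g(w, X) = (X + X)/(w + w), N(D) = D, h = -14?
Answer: -1358/3 ≈ -452.67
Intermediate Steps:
g(w, X) = X/w (g(w, X) = (2*X)/((2*w)) = (2*X)*(1/(2*w)) = X/w)
M(Y) = 2 + Y*(6 + Y)/3 (M(Y) = 2 + (Y/3)*(Y + 6) = 2 + (Y*(⅓))*(6 + Y) = 2 + (Y/3)*(6 + Y) = 2 + Y*(6 + Y)/3)
h*M(-13) = -14*(2 + 2*(-13) + (⅓)*(-13)²) = -14*(2 - 26 + (⅓)*169) = -14*(2 - 26 + 169/3) = -14*97/3 = -1358/3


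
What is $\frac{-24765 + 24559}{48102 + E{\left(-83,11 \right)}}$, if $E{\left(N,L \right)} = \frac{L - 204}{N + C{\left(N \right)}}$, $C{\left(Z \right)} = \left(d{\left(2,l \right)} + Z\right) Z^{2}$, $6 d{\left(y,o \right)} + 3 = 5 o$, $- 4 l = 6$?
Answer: $- \frac{240577409}{56175993239} \approx -0.0042826$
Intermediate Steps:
$l = - \frac{3}{2}$ ($l = \left(- \frac{1}{4}\right) 6 = - \frac{3}{2} \approx -1.5$)
$d{\left(y,o \right)} = - \frac{1}{2} + \frac{5 o}{6}$
$C{\left(Z \right)} = Z^{2} \left(- \frac{7}{4} + Z\right)$ ($C{\left(Z \right)} = \left(\left(- \frac{1}{2} + \frac{5}{6} \left(- \frac{3}{2}\right)\right) + Z\right) Z^{2} = \left(\left(- \frac{1}{2} - \frac{5}{4}\right) + Z\right) Z^{2} = \left(- \frac{7}{4} + Z\right) Z^{2} = Z^{2} \left(- \frac{7}{4} + Z\right)$)
$E{\left(N,L \right)} = \frac{-204 + L}{N + N^{2} \left(- \frac{7}{4} + N\right)}$ ($E{\left(N,L \right)} = \frac{L - 204}{N + N^{2} \left(- \frac{7}{4} + N\right)} = \frac{-204 + L}{N + N^{2} \left(- \frac{7}{4} + N\right)}$)
$\frac{-24765 + 24559}{48102 + E{\left(-83,11 \right)}} = \frac{-24765 + 24559}{48102 + \frac{4 \left(-204 + 11\right)}{\left(-83\right) \left(4 - 83 \left(-7 + 4 \left(-83\right)\right)\right)}} = - \frac{206}{48102 + 4 \left(- \frac{1}{83}\right) \frac{1}{4 - 83 \left(-7 - 332\right)} \left(-193\right)} = - \frac{206}{48102 + 4 \left(- \frac{1}{83}\right) \frac{1}{4 - -28137} \left(-193\right)} = - \frac{206}{48102 + 4 \left(- \frac{1}{83}\right) \frac{1}{4 + 28137} \left(-193\right)} = - \frac{206}{48102 + 4 \left(- \frac{1}{83}\right) \frac{1}{28141} \left(-193\right)} = - \frac{206}{48102 + \frac{772}{2335703}} = - \frac{206}{\frac{112351986478}{2335703}} = \left(-206\right) \frac{2335703}{112351986478} = - \frac{240577409}{56175993239}$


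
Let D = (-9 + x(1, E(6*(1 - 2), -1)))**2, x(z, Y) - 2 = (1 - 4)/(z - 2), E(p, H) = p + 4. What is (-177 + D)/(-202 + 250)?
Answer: -161/48 ≈ -3.3542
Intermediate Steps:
E(p, H) = 4 + p
x(z, Y) = 2 - 3/(-2 + z) (x(z, Y) = 2 + (1 - 4)/(z - 2) = 2 - 3/(-2 + z))
D = 16 (D = (-9 + (-7 + 2*1)/(-2 + 1))**2 = (-9 + (-7 + 2)/(-1))**2 = (-9 - 1*(-5))**2 = (-9 + 5)**2 = (-4)**2 = 16)
(-177 + D)/(-202 + 250) = (-177 + 16)/(-202 + 250) = -161/48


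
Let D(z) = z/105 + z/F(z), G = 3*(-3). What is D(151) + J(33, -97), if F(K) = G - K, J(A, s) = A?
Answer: 112541/3360 ≈ 33.494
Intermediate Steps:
G = -9
F(K) = -9 - K
D(z) = z/105 + z/(-9 - z)
D(151) + J(33, -97) = (1/105)*151*(-96 + 151)/(9 + 151) + 33 = (1/105)*151*55/160 + 33 = (1/105)*151*(1/160)*55 + 33 = 1661/3360 + 33 = 112541/3360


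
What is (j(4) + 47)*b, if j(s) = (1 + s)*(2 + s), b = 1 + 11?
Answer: 924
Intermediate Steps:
b = 12
(j(4) + 47)*b = ((2 + 4**2 + 3*4) + 47)*12 = ((2 + 16 + 12) + 47)*12 = (30 + 47)*12 = 77*12 = 924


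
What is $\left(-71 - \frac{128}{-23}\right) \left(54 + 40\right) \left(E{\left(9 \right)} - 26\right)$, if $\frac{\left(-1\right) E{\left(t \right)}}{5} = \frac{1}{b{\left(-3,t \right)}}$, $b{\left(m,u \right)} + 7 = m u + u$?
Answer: $\frac{3649926}{23} \approx 1.5869 \cdot 10^{5}$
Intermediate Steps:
$b{\left(m,u \right)} = -7 + u + m u$ ($b{\left(m,u \right)} = -7 + \left(m u + u\right) = -7 + \left(u + m u\right) = -7 + u + m u$)
$E{\left(t \right)} = - \frac{5}{-7 - 2 t}$ ($E{\left(t \right)} = - \frac{5}{-7 + t - 3 t} = - \frac{5}{-7 - 2 t}$)
$\left(-71 - \frac{128}{-23}\right) \left(54 + 40\right) \left(E{\left(9 \right)} - 26\right) = \left(-71 - \frac{128}{-23}\right) \left(54 + 40\right) \left(\frac{5}{7 + 2 \cdot 9} - 26\right) = \left(-71 - - \frac{128}{23}\right) 94 \left(\frac{5}{7 + 18} - 26\right) = \left(-71 + \frac{128}{23}\right) 94 \left(\frac{5}{25} - 26\right) = - \frac{1505 \cdot 94 \left(5 \cdot \frac{1}{25} - 26\right)}{23} = - \frac{1505 \cdot 94 \left(\frac{1}{5} - 26\right)}{23} = - \frac{1505 \cdot 94 \left(- \frac{129}{5}\right)}{23} = \left(- \frac{1505}{23}\right) \left(- \frac{12126}{5}\right) = \frac{3649926}{23}$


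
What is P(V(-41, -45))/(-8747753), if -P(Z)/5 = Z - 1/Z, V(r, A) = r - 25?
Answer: -21775/577351698 ≈ -3.7715e-5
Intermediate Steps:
V(r, A) = -25 + r
P(Z) = -5*Z + 5/Z (P(Z) = -5*(Z - 1/Z) = -5*Z + 5/Z)
P(V(-41, -45))/(-8747753) = (-5*(-25 - 41) + 5/(-25 - 41))/(-8747753) = (-5*(-66) + 5/(-66))*(-1/8747753) = (330 + 5*(-1/66))*(-1/8747753) = (330 - 5/66)*(-1/8747753) = (21775/66)*(-1/8747753) = -21775/577351698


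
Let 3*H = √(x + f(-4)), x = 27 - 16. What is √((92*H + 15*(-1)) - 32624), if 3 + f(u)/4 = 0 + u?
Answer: √(-293751 + 276*I*√17)/3 ≈ 0.34994 + 180.66*I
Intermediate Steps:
f(u) = -12 + 4*u (f(u) = -12 + 4*(0 + u) = -12 + 4*u)
x = 11
H = I*√17/3 (H = √(11 + (-12 + 4*(-4)))/3 = √(11 + (-12 - 16))/3 = √(11 - 28)/3 = √(-17)/3 = (I*√17)/3 = I*√17/3 ≈ 1.3744*I)
√((92*H + 15*(-1)) - 32624) = √((92*(I*√17/3) + 15*(-1)) - 32624) = √((92*I*√17/3 - 15) - 32624) = √((-15 + 92*I*√17/3) - 32624) = √(-32639 + 92*I*√17/3)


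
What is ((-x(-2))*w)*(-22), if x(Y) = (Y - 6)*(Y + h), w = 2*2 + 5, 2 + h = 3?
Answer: 1584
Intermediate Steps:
h = 1 (h = -2 + 3 = 1)
w = 9 (w = 4 + 5 = 9)
x(Y) = (1 + Y)*(-6 + Y) (x(Y) = (Y - 6)*(Y + 1) = (-6 + Y)*(1 + Y) = (1 + Y)*(-6 + Y))
((-x(-2))*w)*(-22) = (-(-6 + (-2)² - 5*(-2))*9)*(-22) = (-(-6 + 4 + 10)*9)*(-22) = (-1*8*9)*(-22) = -8*9*(-22) = -72*(-22) = 1584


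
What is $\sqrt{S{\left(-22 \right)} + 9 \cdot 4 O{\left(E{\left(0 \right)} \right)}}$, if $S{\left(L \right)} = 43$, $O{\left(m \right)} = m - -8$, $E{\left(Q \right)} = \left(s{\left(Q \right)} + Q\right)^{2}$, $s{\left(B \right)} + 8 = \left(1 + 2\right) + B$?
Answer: $\sqrt{1231} \approx 35.086$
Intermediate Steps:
$s{\left(B \right)} = -5 + B$ ($s{\left(B \right)} = -8 + \left(\left(1 + 2\right) + B\right) = -8 + \left(3 + B\right) = -5 + B$)
$E{\left(Q \right)} = \left(-5 + 2 Q\right)^{2}$ ($E{\left(Q \right)} = \left(\left(-5 + Q\right) + Q\right)^{2} = \left(-5 + 2 Q\right)^{2}$)
$O{\left(m \right)} = 8 + m$ ($O{\left(m \right)} = m + 8 = 8 + m$)
$\sqrt{S{\left(-22 \right)} + 9 \cdot 4 O{\left(E{\left(0 \right)} \right)}} = \sqrt{43 + 9 \cdot 4 \left(8 + \left(-5 + 2 \cdot 0\right)^{2}\right)} = \sqrt{43 + 36 \left(8 + \left(-5 + 0\right)^{2}\right)} = \sqrt{43 + 36 \left(8 + \left(-5\right)^{2}\right)} = \sqrt{43 + 36 \left(8 + 25\right)} = \sqrt{43 + 36 \cdot 33} = \sqrt{43 + 1188} = \sqrt{1231}$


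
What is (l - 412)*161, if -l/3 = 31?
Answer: -81305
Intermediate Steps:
l = -93 (l = -3*31 = -93)
(l - 412)*161 = (-93 - 412)*161 = -505*161 = -81305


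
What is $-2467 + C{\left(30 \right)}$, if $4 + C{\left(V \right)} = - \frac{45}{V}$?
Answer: $- \frac{4945}{2} \approx -2472.5$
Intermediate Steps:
$C{\left(V \right)} = -4 - \frac{45}{V}$
$-2467 + C{\left(30 \right)} = -2467 - \left(4 + \frac{45}{30}\right) = -2467 - \frac{11}{2} = - \frac{4945}{2}$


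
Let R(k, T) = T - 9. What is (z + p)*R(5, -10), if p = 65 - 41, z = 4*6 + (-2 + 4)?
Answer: -950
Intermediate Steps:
R(k, T) = -9 + T
z = 26 (z = 24 + 2 = 26)
p = 24
(z + p)*R(5, -10) = (26 + 24)*(-9 - 10) = 50*(-19) = -950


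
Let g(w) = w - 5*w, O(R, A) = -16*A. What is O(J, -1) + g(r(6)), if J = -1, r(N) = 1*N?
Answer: -8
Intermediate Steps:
r(N) = N
g(w) = -4*w
O(J, -1) + g(r(6)) = -16*(-1) - 4*6 = 16 - 24 = -8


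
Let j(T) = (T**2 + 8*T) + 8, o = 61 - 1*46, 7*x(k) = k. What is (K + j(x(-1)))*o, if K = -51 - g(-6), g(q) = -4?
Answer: -29490/49 ≈ -601.84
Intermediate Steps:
x(k) = k/7
o = 15 (o = 61 - 46 = 15)
K = -47 (K = -51 - 1*(-4) = -51 + 4 = -47)
j(T) = 8 + T**2 + 8*T
(K + j(x(-1)))*o = (-47 + (8 + ((1/7)*(-1))**2 + 8*((1/7)*(-1))))*15 = (-47 + (8 + (-1/7)**2 + 8*(-1/7)))*15 = (-47 + (8 + 1/49 - 8/7))*15 = (-47 + 337/49)*15 = -1966/49*15 = -29490/49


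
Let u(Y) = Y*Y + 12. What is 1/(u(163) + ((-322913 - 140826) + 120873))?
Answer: -1/316285 ≈ -3.1617e-6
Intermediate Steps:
u(Y) = 12 + Y² (u(Y) = Y² + 12 = 12 + Y²)
1/(u(163) + ((-322913 - 140826) + 120873)) = 1/((12 + 163²) + ((-322913 - 140826) + 120873)) = 1/((12 + 26569) + (-463739 + 120873)) = 1/(26581 - 342866) = 1/(-316285) = -1/316285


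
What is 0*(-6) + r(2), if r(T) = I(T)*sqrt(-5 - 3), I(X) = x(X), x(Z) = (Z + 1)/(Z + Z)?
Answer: 3*I*sqrt(2)/2 ≈ 2.1213*I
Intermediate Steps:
x(Z) = (1 + Z)/(2*Z) (x(Z) = (1 + Z)/((2*Z)) = (1 + Z)*(1/(2*Z)) = (1 + Z)/(2*Z))
I(X) = (1 + X)/(2*X)
r(T) = I*sqrt(2)*(1 + T)/T (r(T) = ((1 + T)/(2*T))*sqrt(-5 - 3) = ((1 + T)/(2*T))*sqrt(-8) = ((1 + T)/(2*T))*(2*I*sqrt(2)) = I*sqrt(2)*(1 + T)/T)
0*(-6) + r(2) = 0*(-6) + I*sqrt(2)*(1 + 2)/2 = 0 + I*sqrt(2)*(1/2)*3 = 0 + 3*I*sqrt(2)/2 = 3*I*sqrt(2)/2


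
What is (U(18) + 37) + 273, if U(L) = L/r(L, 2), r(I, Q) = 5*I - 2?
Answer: 13649/44 ≈ 310.20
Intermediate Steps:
r(I, Q) = -2 + 5*I
U(L) = L/(-2 + 5*L)
(U(18) + 37) + 273 = (18/(-2 + 5*18) + 37) + 273 = (18/(-2 + 90) + 37) + 273 = (18/88 + 37) + 273 = (18*(1/88) + 37) + 273 = (9/44 + 37) + 273 = 1637/44 + 273 = 13649/44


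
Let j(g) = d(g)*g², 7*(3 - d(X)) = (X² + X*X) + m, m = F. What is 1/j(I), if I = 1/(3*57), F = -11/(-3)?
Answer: 855036081/72406 ≈ 11809.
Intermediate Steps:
F = 11/3 (F = -11*(-⅓) = 11/3 ≈ 3.6667)
m = 11/3 ≈ 3.6667
d(X) = 52/21 - 2*X²/7 (d(X) = 3 - ((X² + X*X) + 11/3)/7 = 3 - ((X² + X²) + 11/3)/7 = 3 - (2*X² + 11/3)/7 = 3 - (11/3 + 2*X²)/7 = 3 + (-11/21 - 2*X²/7) = 52/21 - 2*X²/7)
I = 1/171 ≈ 0.0058480
j(g) = g²*(52/21 - 2*g²/7) (j(g) = (52/21 - 2*g²/7)*g² = g²*(52/21 - 2*g²/7))
1/j(I) = 1/(2*(1/171)²*(26 - 3*(1/171)²)/21) = 1/((2/21)*(1/29241)*(26 - 3*1/29241)) = 1/((2/21)*(1/29241)*(26 - 1/9747)) = 1/((2/21)*(1/29241)*(253421/9747)) = 1/(72406/855036081) = 855036081/72406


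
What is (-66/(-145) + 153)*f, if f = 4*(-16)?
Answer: -1424064/145 ≈ -9821.1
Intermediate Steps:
f = -64
(-66/(-145) + 153)*f = (-66/(-145) + 153)*(-64) = (-66*(-1/145) + 153)*(-64) = (66/145 + 153)*(-64) = (22251/145)*(-64) = -1424064/145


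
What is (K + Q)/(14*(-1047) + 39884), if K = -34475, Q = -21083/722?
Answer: -24912033/18213172 ≈ -1.3678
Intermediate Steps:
Q = -21083/722 (Q = -21083*1/722 = -21083/722 ≈ -29.201)
(K + Q)/(14*(-1047) + 39884) = (-34475 - 21083/722)/(14*(-1047) + 39884) = -24912033/(722*(-14658 + 39884)) = -24912033/722/25226 = -24912033/722*1/25226 = -24912033/18213172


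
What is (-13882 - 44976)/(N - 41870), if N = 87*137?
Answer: 58858/29951 ≈ 1.9651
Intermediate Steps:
N = 11919
(-13882 - 44976)/(N - 41870) = (-13882 - 44976)/(11919 - 41870) = -58858/(-29951) = -58858*(-1/29951) = 58858/29951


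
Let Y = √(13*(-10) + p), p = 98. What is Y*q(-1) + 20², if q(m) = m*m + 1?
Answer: 400 + 8*I*√2 ≈ 400.0 + 11.314*I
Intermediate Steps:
Y = 4*I*√2 (Y = √(13*(-10) + 98) = √(-130 + 98) = √(-32) = 4*I*√2 ≈ 5.6569*I)
q(m) = 1 + m² (q(m) = m² + 1 = 1 + m²)
Y*q(-1) + 20² = (4*I*√2)*(1 + (-1)²) + 20² = (4*I*√2)*(1 + 1) + 400 = (4*I*√2)*2 + 400 = 8*I*√2 + 400 = 400 + 8*I*√2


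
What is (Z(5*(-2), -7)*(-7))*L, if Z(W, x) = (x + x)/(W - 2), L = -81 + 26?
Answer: 2695/6 ≈ 449.17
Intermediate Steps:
L = -55
Z(W, x) = 2*x/(-2 + W) (Z(W, x) = (2*x)/(-2 + W) = 2*x/(-2 + W))
(Z(5*(-2), -7)*(-7))*L = ((2*(-7)/(-2 + 5*(-2)))*(-7))*(-55) = ((2*(-7)/(-2 - 10))*(-7))*(-55) = ((2*(-7)/(-12))*(-7))*(-55) = ((2*(-7)*(-1/12))*(-7))*(-55) = ((7/6)*(-7))*(-55) = -49/6*(-55) = 2695/6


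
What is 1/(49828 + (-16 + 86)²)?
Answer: 1/54728 ≈ 1.8272e-5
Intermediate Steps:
1/(49828 + (-16 + 86)²) = 1/(49828 + 70²) = 1/(49828 + 4900) = 1/54728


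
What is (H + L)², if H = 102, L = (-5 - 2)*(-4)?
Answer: 16900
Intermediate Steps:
L = 28 (L = -7*(-4) = 28)
(H + L)² = (102 + 28)² = 130² = 16900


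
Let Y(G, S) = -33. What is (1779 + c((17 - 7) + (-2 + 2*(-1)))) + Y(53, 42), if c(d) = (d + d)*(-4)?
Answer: 1698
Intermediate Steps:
c(d) = -8*d (c(d) = (2*d)*(-4) = -8*d)
(1779 + c((17 - 7) + (-2 + 2*(-1)))) + Y(53, 42) = (1779 - 8*((17 - 7) + (-2 + 2*(-1)))) - 33 = (1779 - 8*(10 + (-2 - 2))) - 33 = (1779 - 8*(10 - 4)) - 33 = (1779 - 8*6) - 33 = (1779 - 48) - 33 = 1731 - 33 = 1698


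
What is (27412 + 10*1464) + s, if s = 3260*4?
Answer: 55092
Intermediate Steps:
s = 13040
(27412 + 10*1464) + s = (27412 + 10*1464) + 13040 = (27412 + 14640) + 13040 = 42052 + 13040 = 55092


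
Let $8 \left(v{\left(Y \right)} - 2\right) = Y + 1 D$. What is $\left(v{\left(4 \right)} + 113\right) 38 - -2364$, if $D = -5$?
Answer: $\frac{26917}{4} \approx 6729.3$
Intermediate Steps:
$v{\left(Y \right)} = \frac{11}{8} + \frac{Y}{8}$ ($v{\left(Y \right)} = 2 + \frac{Y + 1 \left(-5\right)}{8} = 2 + \frac{Y - 5}{8} = 2 + \frac{-5 + Y}{8} = 2 + \left(- \frac{5}{8} + \frac{Y}{8}\right) = \frac{11}{8} + \frac{Y}{8}$)
$\left(v{\left(4 \right)} + 113\right) 38 - -2364 = \left(\left(\frac{11}{8} + \frac{1}{8} \cdot 4\right) + 113\right) 38 - -2364 = \left(\left(\frac{11}{8} + \frac{1}{2}\right) + 113\right) 38 + 2364 = \left(\frac{15}{8} + 113\right) 38 + 2364 = \frac{919}{8} \cdot 38 + 2364 = \frac{17461}{4} + 2364 = \frac{26917}{4}$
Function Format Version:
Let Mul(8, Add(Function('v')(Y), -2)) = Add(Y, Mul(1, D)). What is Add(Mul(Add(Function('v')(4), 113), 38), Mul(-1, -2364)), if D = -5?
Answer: Rational(26917, 4) ≈ 6729.3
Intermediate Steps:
Function('v')(Y) = Add(Rational(11, 8), Mul(Rational(1, 8), Y)) (Function('v')(Y) = Add(2, Mul(Rational(1, 8), Add(Y, Mul(1, -5)))) = Add(2, Mul(Rational(1, 8), Add(Y, -5))) = Add(2, Mul(Rational(1, 8), Add(-5, Y))) = Add(2, Add(Rational(-5, 8), Mul(Rational(1, 8), Y))) = Add(Rational(11, 8), Mul(Rational(1, 8), Y)))
Add(Mul(Add(Function('v')(4), 113), 38), Mul(-1, -2364)) = Add(Mul(Add(Add(Rational(11, 8), Mul(Rational(1, 8), 4)), 113), 38), Mul(-1, -2364)) = Add(Mul(Add(Add(Rational(11, 8), Rational(1, 2)), 113), 38), 2364) = Add(Mul(Add(Rational(15, 8), 113), 38), 2364) = Add(Mul(Rational(919, 8), 38), 2364) = Add(Rational(17461, 4), 2364) = Rational(26917, 4)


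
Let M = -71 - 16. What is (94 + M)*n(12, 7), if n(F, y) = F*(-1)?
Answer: -84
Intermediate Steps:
n(F, y) = -F
M = -87
(94 + M)*n(12, 7) = (94 - 87)*(-1*12) = 7*(-12) = -84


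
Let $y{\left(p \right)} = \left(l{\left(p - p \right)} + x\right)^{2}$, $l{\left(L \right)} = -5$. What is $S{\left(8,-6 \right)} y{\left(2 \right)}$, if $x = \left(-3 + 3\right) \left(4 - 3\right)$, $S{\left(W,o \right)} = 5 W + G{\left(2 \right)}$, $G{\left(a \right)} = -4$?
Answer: $900$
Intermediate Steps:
$S{\left(W,o \right)} = -4 + 5 W$ ($S{\left(W,o \right)} = 5 W - 4 = -4 + 5 W$)
$x = 0$ ($x = 0 \cdot 1 = 0$)
$y{\left(p \right)} = 25$ ($y{\left(p \right)} = \left(-5 + 0\right)^{2} = \left(-5\right)^{2} = 25$)
$S{\left(8,-6 \right)} y{\left(2 \right)} = \left(-4 + 5 \cdot 8\right) 25 = \left(-4 + 40\right) 25 = 36 \cdot 25 = 900$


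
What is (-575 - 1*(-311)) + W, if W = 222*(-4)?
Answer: -1152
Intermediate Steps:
W = -888
(-575 - 1*(-311)) + W = (-575 - 1*(-311)) - 888 = (-575 + 311) - 888 = -264 - 888 = -1152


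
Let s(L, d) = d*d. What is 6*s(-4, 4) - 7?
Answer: 89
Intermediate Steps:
s(L, d) = d²
6*s(-4, 4) - 7 = 6*4² - 7 = 6*16 - 7 = 96 - 7 = 89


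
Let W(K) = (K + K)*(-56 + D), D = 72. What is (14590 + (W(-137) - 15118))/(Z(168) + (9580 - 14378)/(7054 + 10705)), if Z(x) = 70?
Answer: -21808052/309583 ≈ -70.443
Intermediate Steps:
W(K) = 32*K (W(K) = (K + K)*(-56 + 72) = (2*K)*16 = 32*K)
(14590 + (W(-137) - 15118))/(Z(168) + (9580 - 14378)/(7054 + 10705)) = (14590 + (32*(-137) - 15118))/(70 + (9580 - 14378)/(7054 + 10705)) = (14590 + (-4384 - 15118))/(70 - 4798/17759) = (14590 - 19502)/(70 - 4798*1/17759) = -4912/(70 - 4798/17759) = -4912/1238332/17759 = -4912*17759/1238332 = -21808052/309583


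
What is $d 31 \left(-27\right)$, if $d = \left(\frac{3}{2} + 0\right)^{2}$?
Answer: $- \frac{7533}{4} \approx -1883.3$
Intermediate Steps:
$d = \frac{9}{4}$ ($d = \left(3 \cdot \frac{1}{2} + 0\right)^{2} = \left(\frac{3}{2} + 0\right)^{2} = \left(\frac{3}{2}\right)^{2} = \frac{9}{4} \approx 2.25$)
$d 31 \left(-27\right) = \frac{9}{4} \cdot 31 \left(-27\right) = \frac{279}{4} \left(-27\right) = - \frac{7533}{4}$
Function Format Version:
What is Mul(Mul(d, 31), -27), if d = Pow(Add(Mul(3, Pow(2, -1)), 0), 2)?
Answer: Rational(-7533, 4) ≈ -1883.3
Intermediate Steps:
d = Rational(9, 4) (d = Pow(Add(Mul(3, Rational(1, 2)), 0), 2) = Pow(Add(Rational(3, 2), 0), 2) = Pow(Rational(3, 2), 2) = Rational(9, 4) ≈ 2.2500)
Mul(Mul(d, 31), -27) = Mul(Mul(Rational(9, 4), 31), -27) = Mul(Rational(279, 4), -27) = Rational(-7533, 4)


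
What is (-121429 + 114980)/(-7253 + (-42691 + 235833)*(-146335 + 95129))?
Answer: 6449/9890036505 ≈ 6.5207e-7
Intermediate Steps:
(-121429 + 114980)/(-7253 + (-42691 + 235833)*(-146335 + 95129)) = -6449/(-7253 + 193142*(-51206)) = -6449/(-7253 - 9890029252) = -6449/(-9890036505) = -6449*(-1/9890036505) = 6449/9890036505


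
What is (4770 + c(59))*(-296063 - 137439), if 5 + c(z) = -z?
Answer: -2040060412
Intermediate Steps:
c(z) = -5 - z
(4770 + c(59))*(-296063 - 137439) = (4770 + (-5 - 1*59))*(-296063 - 137439) = (4770 + (-5 - 59))*(-433502) = (4770 - 64)*(-433502) = 4706*(-433502) = -2040060412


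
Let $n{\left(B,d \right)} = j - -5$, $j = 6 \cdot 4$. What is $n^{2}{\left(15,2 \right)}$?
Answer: $841$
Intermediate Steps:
$j = 24$
$n{\left(B,d \right)} = 29$ ($n{\left(B,d \right)} = 24 - -5 = 24 + 5 = 29$)
$n^{2}{\left(15,2 \right)} = 29^{2} = 841$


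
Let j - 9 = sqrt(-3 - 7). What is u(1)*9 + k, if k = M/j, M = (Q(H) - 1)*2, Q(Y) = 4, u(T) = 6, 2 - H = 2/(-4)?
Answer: 4968/91 - 6*I*sqrt(10)/91 ≈ 54.593 - 0.2085*I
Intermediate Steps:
H = 5/2 (H = 2 - 2/(-4) = 2 - 2*(-1)/4 = 2 - 1*(-1/2) = 2 + 1/2 = 5/2 ≈ 2.5000)
j = 9 + I*sqrt(10) (j = 9 + sqrt(-3 - 7) = 9 + sqrt(-10) = 9 + I*sqrt(10) ≈ 9.0 + 3.1623*I)
M = 6 (M = (4 - 1)*2 = 3*2 = 6)
k = 6/(9 + I*sqrt(10)) ≈ 0.59341 - 0.2085*I
u(1)*9 + k = 6*9 + (54/91 - 6*I*sqrt(10)/91) = 54 + (54/91 - 6*I*sqrt(10)/91) = 4968/91 - 6*I*sqrt(10)/91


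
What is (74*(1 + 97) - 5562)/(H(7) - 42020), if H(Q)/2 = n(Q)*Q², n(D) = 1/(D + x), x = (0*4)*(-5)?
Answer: -845/21003 ≈ -0.040232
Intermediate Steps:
x = 0 (x = 0*(-5) = 0)
n(D) = 1/D (n(D) = 1/(D + 0) = 1/D)
H(Q) = 2*Q (H(Q) = 2*(Q²/Q) = 2*Q)
(74*(1 + 97) - 5562)/(H(7) - 42020) = (74*(1 + 97) - 5562)/(2*7 - 42020) = (74*98 - 5562)/(14 - 42020) = (7252 - 5562)/(-42006) = 1690*(-1/42006) = -845/21003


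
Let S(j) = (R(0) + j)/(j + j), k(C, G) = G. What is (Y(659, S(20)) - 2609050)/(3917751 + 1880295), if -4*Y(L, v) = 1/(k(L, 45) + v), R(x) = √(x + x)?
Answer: -158282367/351748124 ≈ -0.44999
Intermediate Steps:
R(x) = √2*√x (R(x) = √(2*x) = √2*√x)
S(j) = ½ (S(j) = (√2*√0 + j)/(j + j) = (√2*0 + j)/((2*j)) = (0 + j)*(1/(2*j)) = j*(1/(2*j)) = ½)
Y(L, v) = -1/(4*(45 + v))
(Y(659, S(20)) - 2609050)/(3917751 + 1880295) = (-1/(180 + 4*(½)) - 2609050)/(3917751 + 1880295) = (-1/(180 + 2) - 2609050)/5798046 = (-1/182 - 2609050)*(1/5798046) = -474847101/182*1/5798046 = -158282367/351748124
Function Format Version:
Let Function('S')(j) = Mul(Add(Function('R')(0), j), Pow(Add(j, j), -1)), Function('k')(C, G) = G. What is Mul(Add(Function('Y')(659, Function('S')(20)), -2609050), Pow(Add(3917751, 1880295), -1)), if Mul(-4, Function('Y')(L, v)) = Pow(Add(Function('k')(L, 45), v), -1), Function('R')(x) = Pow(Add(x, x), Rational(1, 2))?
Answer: Rational(-158282367, 351748124) ≈ -0.44999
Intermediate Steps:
Function('R')(x) = Mul(Pow(2, Rational(1, 2)), Pow(x, Rational(1, 2))) (Function('R')(x) = Pow(Mul(2, x), Rational(1, 2)) = Mul(Pow(2, Rational(1, 2)), Pow(x, Rational(1, 2))))
Function('S')(j) = Rational(1, 2) (Function('S')(j) = Mul(Add(Mul(Pow(2, Rational(1, 2)), Pow(0, Rational(1, 2))), j), Pow(Add(j, j), -1)) = Mul(Add(Mul(Pow(2, Rational(1, 2)), 0), j), Pow(Mul(2, j), -1)) = Mul(Add(0, j), Mul(Rational(1, 2), Pow(j, -1))) = Mul(j, Mul(Rational(1, 2), Pow(j, -1))) = Rational(1, 2))
Function('Y')(L, v) = Mul(Rational(-1, 4), Pow(Add(45, v), -1))
Mul(Add(Function('Y')(659, Function('S')(20)), -2609050), Pow(Add(3917751, 1880295), -1)) = Mul(Add(Mul(-1, Pow(Add(180, Mul(4, Rational(1, 2))), -1)), -2609050), Pow(Add(3917751, 1880295), -1)) = Mul(Add(Mul(-1, Pow(Add(180, 2), -1)), -2609050), Pow(5798046, -1)) = Mul(Add(Mul(-1, Pow(182, -1)), -2609050), Rational(1, 5798046)) = Mul(Add(Mul(-1, Rational(1, 182)), -2609050), Rational(1, 5798046)) = Mul(Add(Rational(-1, 182), -2609050), Rational(1, 5798046)) = Mul(Rational(-474847101, 182), Rational(1, 5798046)) = Rational(-158282367, 351748124)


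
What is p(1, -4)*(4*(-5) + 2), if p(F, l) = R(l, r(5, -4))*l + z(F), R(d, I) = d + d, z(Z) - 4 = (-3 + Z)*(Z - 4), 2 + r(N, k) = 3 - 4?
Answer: -756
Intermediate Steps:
r(N, k) = -3 (r(N, k) = -2 + (3 - 4) = -2 - 1 = -3)
z(Z) = 4 + (-4 + Z)*(-3 + Z) (z(Z) = 4 + (-3 + Z)*(Z - 4) = 4 + (-3 + Z)*(-4 + Z) = 4 + (-4 + Z)*(-3 + Z))
R(d, I) = 2*d
p(F, l) = 16 + F² - 7*F + 2*l² (p(F, l) = (2*l)*l + (16 + F² - 7*F) = 2*l² + (16 + F² - 7*F) = 16 + F² - 7*F + 2*l²)
p(1, -4)*(4*(-5) + 2) = (16 + 1² - 7*1 + 2*(-4)²)*(4*(-5) + 2) = (16 + 1 - 7 + 2*16)*(-20 + 2) = (16 + 1 - 7 + 32)*(-18) = 42*(-18) = -756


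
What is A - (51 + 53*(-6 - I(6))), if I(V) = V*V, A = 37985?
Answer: 40160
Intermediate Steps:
I(V) = V²
A - (51 + 53*(-6 - I(6))) = 37985 - (51 + 53*(-6 - 1*6²)) = 37985 - (51 + 53*(-6 - 1*36)) = 37985 - (51 + 53*(-6 - 36)) = 37985 - (51 + 53*(-42)) = 37985 - (51 - 2226) = 37985 - 1*(-2175) = 37985 + 2175 = 40160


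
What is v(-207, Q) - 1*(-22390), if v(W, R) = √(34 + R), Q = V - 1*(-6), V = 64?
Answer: 22390 + 2*√26 ≈ 22400.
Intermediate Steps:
Q = 70 (Q = 64 - 1*(-6) = 64 + 6 = 70)
v(-207, Q) - 1*(-22390) = √(34 + 70) - 1*(-22390) = √104 + 22390 = 2*√26 + 22390 = 22390 + 2*√26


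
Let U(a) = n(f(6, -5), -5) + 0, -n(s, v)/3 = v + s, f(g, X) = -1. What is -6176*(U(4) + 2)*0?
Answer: 0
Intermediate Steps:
n(s, v) = -3*s - 3*v (n(s, v) = -3*(v + s) = -3*(s + v) = -3*s - 3*v)
U(a) = 18 (U(a) = (-3*(-1) - 3*(-5)) + 0 = (3 + 15) + 0 = 18 + 0 = 18)
-6176*(U(4) + 2)*0 = -6176*(18 + 2)*0 = -123520*0 = -6176*0 = 0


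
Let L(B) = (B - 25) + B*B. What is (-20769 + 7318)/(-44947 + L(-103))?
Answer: 13451/34466 ≈ 0.39027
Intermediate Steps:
L(B) = -25 + B + B² (L(B) = (-25 + B) + B² = -25 + B + B²)
(-20769 + 7318)/(-44947 + L(-103)) = (-20769 + 7318)/(-44947 + (-25 - 103 + (-103)²)) = -13451/(-44947 + (-25 - 103 + 10609)) = -13451/(-44947 + 10481) = -13451/(-34466) = -13451*(-1/34466) = 13451/34466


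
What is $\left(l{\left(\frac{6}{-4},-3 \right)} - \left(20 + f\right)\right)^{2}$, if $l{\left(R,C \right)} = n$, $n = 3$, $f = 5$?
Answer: $484$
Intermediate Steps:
$l{\left(R,C \right)} = 3$
$\left(l{\left(\frac{6}{-4},-3 \right)} - \left(20 + f\right)\right)^{2} = \left(3 + \left(\left(5 - 5^{2}\right) - 5\right)\right)^{2} = \left(3 + \left(\left(5 - 25\right) - 5\right)\right)^{2} = \left(3 - 25\right)^{2} = \left(-22\right)^{2} = 484$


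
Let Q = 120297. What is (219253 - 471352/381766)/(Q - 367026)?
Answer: -1992925463/2242684367 ≈ -0.88863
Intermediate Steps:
(219253 - 471352/381766)/(Q - 367026) = (219253 - 471352/381766)/(120297 - 367026) = (219253 - 471352*1/381766)/(-246729) = (219253 - 33668/27269)*(-1/246729) = (5978776389/27269)*(-1/246729) = -1992925463/2242684367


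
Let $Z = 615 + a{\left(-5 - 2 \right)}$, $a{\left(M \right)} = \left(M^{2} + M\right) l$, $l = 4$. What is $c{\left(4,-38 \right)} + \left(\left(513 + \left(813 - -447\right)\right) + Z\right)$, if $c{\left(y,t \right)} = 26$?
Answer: $2582$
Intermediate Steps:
$a{\left(M \right)} = 4 M + 4 M^{2}$ ($a{\left(M \right)} = \left(M^{2} + M\right) 4 = \left(M + M^{2}\right) 4 = 4 M + 4 M^{2}$)
$Z = 783$ ($Z = 615 + 4 \left(-5 - 2\right) \left(1 - 7\right) = 615 + 4 \left(-7\right) \left(1 - 7\right) = 615 + 4 \left(-7\right) \left(-6\right) = 615 + 168 = 783$)
$c{\left(4,-38 \right)} + \left(\left(513 + \left(813 - -447\right)\right) + Z\right) = 26 + \left(\left(513 + \left(813 - -447\right)\right) + 783\right) = 26 + \left(\left(513 + \left(813 + 447\right)\right) + 783\right) = 26 + \left(\left(513 + 1260\right) + 783\right) = 26 + \left(1773 + 783\right) = 26 + 2556 = 2582$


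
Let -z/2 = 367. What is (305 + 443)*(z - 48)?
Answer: -584936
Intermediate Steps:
z = -734 (z = -2*367 = -734)
(305 + 443)*(z - 48) = (305 + 443)*(-734 - 48) = 748*(-782) = -584936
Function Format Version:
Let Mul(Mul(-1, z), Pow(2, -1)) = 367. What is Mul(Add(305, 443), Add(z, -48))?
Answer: -584936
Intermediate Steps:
z = -734 (z = Mul(-2, 367) = -734)
Mul(Add(305, 443), Add(z, -48)) = Mul(Add(305, 443), Add(-734, -48)) = Mul(748, -782) = -584936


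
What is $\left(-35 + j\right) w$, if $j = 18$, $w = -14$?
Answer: $238$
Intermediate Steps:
$\left(-35 + j\right) w = \left(-35 + 18\right) \left(-14\right) = \left(-17\right) \left(-14\right) = 238$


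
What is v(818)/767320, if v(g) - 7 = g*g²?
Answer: 547343439/767320 ≈ 713.32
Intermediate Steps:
v(g) = 7 + g³ (v(g) = 7 + g*g² = 7 + g³)
v(818)/767320 = (7 + 818³)/767320 = (7 + 547343432)*(1/767320) = 547343439*(1/767320) = 547343439/767320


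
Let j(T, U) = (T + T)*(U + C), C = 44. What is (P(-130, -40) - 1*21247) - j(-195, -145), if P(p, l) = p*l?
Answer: -55437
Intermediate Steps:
P(p, l) = l*p
j(T, U) = 2*T*(44 + U) (j(T, U) = (T + T)*(U + 44) = (2*T)*(44 + U) = 2*T*(44 + U))
(P(-130, -40) - 1*21247) - j(-195, -145) = (-40*(-130) - 1*21247) - 2*(-195)*(44 - 145) = (5200 - 21247) - 2*(-195)*(-101) = -16047 - 1*39390 = -16047 - 39390 = -55437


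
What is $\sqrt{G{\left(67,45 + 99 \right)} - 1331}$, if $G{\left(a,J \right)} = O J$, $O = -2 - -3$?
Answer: $i \sqrt{1187} \approx 34.453 i$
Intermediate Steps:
$O = 1$ ($O = -2 + 3 = 1$)
$G{\left(a,J \right)} = J$ ($G{\left(a,J \right)} = 1 J = J$)
$\sqrt{G{\left(67,45 + 99 \right)} - 1331} = \sqrt{\left(45 + 99\right) - 1331} = \sqrt{144 - 1331} = \sqrt{-1187} = i \sqrt{1187}$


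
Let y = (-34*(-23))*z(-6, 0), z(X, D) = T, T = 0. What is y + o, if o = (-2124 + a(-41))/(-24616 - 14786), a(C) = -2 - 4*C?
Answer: 109/2189 ≈ 0.049794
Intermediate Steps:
z(X, D) = 0
y = 0 (y = -34*(-23)*0 = 782*0 = 0)
o = 109/2189 (o = (-2124 + (-2 - 4*(-41)))/(-24616 - 14786) = (-2124 + (-2 + 164))/(-39402) = (-2124 + 162)*(-1/39402) = -1962*(-1/39402) = 109/2189 ≈ 0.049794)
y + o = 0 + 109/2189 = 109/2189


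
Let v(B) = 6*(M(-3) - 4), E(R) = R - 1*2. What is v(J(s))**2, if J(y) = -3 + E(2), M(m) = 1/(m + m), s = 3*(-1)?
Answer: 625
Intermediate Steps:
E(R) = -2 + R (E(R) = R - 2 = -2 + R)
s = -3
M(m) = 1/(2*m)
J(y) = -3 (J(y) = -3 + (-2 + 2) = -3 + 0 = -3)
v(B) = -25 (v(B) = 6*((1/2)/(-3) - 4) = 6*((1/2)*(-1/3) - 4) = 6*(-1/6 - 4) = 6*(-25/6) = -25)
v(J(s))**2 = (-25)**2 = 625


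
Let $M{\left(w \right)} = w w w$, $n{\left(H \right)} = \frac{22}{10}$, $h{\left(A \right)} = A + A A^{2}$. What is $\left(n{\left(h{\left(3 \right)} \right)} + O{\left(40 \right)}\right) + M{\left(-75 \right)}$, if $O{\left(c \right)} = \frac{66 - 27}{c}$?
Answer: $- \frac{16874873}{40} \approx -4.2187 \cdot 10^{5}$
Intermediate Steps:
$h{\left(A \right)} = A + A^{3}$
$n{\left(H \right)} = \frac{11}{5}$ ($n{\left(H \right)} = 22 \cdot \frac{1}{10} = \frac{11}{5}$)
$M{\left(w \right)} = w^{3}$ ($M{\left(w \right)} = w^{2} w = w^{3}$)
$O{\left(c \right)} = \frac{39}{c}$ ($O{\left(c \right)} = \frac{66 - 27}{c} = \frac{39}{c}$)
$\left(n{\left(h{\left(3 \right)} \right)} + O{\left(40 \right)}\right) + M{\left(-75 \right)} = \left(\frac{11}{5} + \frac{39}{40}\right) + \left(-75\right)^{3} = \left(\frac{11}{5} + 39 \cdot \frac{1}{40}\right) - 421875 = \left(\frac{11}{5} + \frac{39}{40}\right) - 421875 = \frac{127}{40} - 421875 = - \frac{16874873}{40}$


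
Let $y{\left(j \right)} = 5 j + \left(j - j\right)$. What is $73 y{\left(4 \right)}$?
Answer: $1460$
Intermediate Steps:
$y{\left(j \right)} = 5 j$ ($y{\left(j \right)} = 5 j + 0 = 5 j$)
$73 y{\left(4 \right)} = 73 \cdot 5 \cdot 4 = 73 \cdot 20 = 1460$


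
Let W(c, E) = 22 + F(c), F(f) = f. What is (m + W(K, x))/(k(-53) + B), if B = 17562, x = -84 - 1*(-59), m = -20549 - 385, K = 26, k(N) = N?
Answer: -20886/17509 ≈ -1.1929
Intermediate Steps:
m = -20934
x = -25 (x = -84 + 59 = -25)
W(c, E) = 22 + c
(m + W(K, x))/(k(-53) + B) = (-20934 + (22 + 26))/(-53 + 17562) = (-20934 + 48)/17509 = -20886*1/17509 = -20886/17509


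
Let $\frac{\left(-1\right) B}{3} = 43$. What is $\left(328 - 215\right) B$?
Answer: $-14577$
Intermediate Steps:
$B = -129$ ($B = \left(-3\right) 43 = -129$)
$\left(328 - 215\right) B = \left(328 - 215\right) \left(-129\right) = 113 \left(-129\right) = -14577$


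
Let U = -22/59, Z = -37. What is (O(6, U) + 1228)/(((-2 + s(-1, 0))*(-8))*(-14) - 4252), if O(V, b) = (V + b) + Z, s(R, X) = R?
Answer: -70601/270692 ≈ -0.26082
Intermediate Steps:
U = -22/59 (U = -22*1/59 = -22/59 ≈ -0.37288)
O(V, b) = -37 + V + b (O(V, b) = (V + b) - 37 = -37 + V + b)
(O(6, U) + 1228)/(((-2 + s(-1, 0))*(-8))*(-14) - 4252) = ((-37 + 6 - 22/59) + 1228)/(((-2 - 1)*(-8))*(-14) - 4252) = (-1851/59 + 1228)/(-3*(-8)*(-14) - 4252) = 70601/(59*(24*(-14) - 4252)) = 70601/(59*(-336 - 4252)) = (70601/59)/(-4588) = (70601/59)*(-1/4588) = -70601/270692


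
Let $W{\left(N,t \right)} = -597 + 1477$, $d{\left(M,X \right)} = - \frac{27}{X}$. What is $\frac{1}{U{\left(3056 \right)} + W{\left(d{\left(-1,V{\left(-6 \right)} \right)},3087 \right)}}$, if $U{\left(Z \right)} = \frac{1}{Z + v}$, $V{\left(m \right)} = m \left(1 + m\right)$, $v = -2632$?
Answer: $\frac{424}{373121} \approx 0.0011364$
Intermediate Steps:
$W{\left(N,t \right)} = 880$
$U{\left(Z \right)} = \frac{1}{-2632 + Z}$ ($U{\left(Z \right)} = \frac{1}{Z - 2632} = \frac{1}{-2632 + Z}$)
$\frac{1}{U{\left(3056 \right)} + W{\left(d{\left(-1,V{\left(-6 \right)} \right)},3087 \right)}} = \frac{1}{\frac{1}{-2632 + 3056} + 880} = \frac{1}{\frac{1}{424} + 880} = \frac{1}{\frac{373121}{424}} = \frac{424}{373121}$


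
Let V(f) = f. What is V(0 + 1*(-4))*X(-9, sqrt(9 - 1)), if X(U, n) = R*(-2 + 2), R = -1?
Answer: 0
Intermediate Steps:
X(U, n) = 0 (X(U, n) = -(-2 + 2) = -1*0 = 0)
V(0 + 1*(-4))*X(-9, sqrt(9 - 1)) = (0 + 1*(-4))*0 = (0 - 4)*0 = -4*0 = 0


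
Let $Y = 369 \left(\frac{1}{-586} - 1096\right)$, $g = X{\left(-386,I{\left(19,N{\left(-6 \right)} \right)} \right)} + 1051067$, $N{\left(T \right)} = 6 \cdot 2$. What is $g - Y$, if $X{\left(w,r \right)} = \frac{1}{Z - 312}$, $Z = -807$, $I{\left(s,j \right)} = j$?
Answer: $\frac{954415347719}{655734} \approx 1.4555 \cdot 10^{6}$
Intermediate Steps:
$N{\left(T \right)} = 12$
$X{\left(w,r \right)} = - \frac{1}{1119}$ ($X{\left(w,r \right)} = \frac{1}{-807 - 312} = \frac{1}{-1119} = - \frac{1}{1119}$)
$g = \frac{1176143972}{1119}$ ($g = - \frac{1}{1119} + 1051067 = \frac{1176143972}{1119} \approx 1.0511 \cdot 10^{6}$)
$Y = - \frac{236992833}{586}$ ($Y = 369 \left(- \frac{1}{586} - 1096\right) = 369 \left(- \frac{642257}{586}\right) = - \frac{236992833}{586} \approx -4.0442 \cdot 10^{5}$)
$g - Y = \frac{1176143972}{1119} - - \frac{236992833}{586} = \frac{1176143972}{1119} + \frac{236992833}{586} = \frac{954415347719}{655734}$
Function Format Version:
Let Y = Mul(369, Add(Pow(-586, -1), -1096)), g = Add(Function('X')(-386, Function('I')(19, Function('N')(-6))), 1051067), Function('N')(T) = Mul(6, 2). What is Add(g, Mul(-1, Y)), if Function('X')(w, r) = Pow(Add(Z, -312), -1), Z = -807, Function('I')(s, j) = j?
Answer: Rational(954415347719, 655734) ≈ 1.4555e+6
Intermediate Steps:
Function('N')(T) = 12
Function('X')(w, r) = Rational(-1, 1119) (Function('X')(w, r) = Pow(Add(-807, -312), -1) = Pow(-1119, -1) = Rational(-1, 1119))
g = Rational(1176143972, 1119) (g = Add(Rational(-1, 1119), 1051067) = Rational(1176143972, 1119) ≈ 1.0511e+6)
Y = Rational(-236992833, 586) (Y = Mul(369, Add(Rational(-1, 586), -1096)) = Mul(369, Rational(-642257, 586)) = Rational(-236992833, 586) ≈ -4.0442e+5)
Add(g, Mul(-1, Y)) = Add(Rational(1176143972, 1119), Mul(-1, Rational(-236992833, 586))) = Add(Rational(1176143972, 1119), Rational(236992833, 586)) = Rational(954415347719, 655734)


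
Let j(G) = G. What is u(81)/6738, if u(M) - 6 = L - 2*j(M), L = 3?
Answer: -51/2246 ≈ -0.022707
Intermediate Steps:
u(M) = 9 - 2*M (u(M) = 6 + (3 - 2*M) = 9 - 2*M)
u(81)/6738 = (9 - 2*81)/6738 = (9 - 162)*(1/6738) = -153*1/6738 = -51/2246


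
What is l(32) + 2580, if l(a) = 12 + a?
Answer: 2624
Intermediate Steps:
l(32) + 2580 = (12 + 32) + 2580 = 44 + 2580 = 2624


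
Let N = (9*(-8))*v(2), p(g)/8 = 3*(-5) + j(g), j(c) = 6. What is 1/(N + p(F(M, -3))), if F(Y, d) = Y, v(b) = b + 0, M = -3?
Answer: -1/216 ≈ -0.0046296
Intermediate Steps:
v(b) = b
p(g) = -72 (p(g) = 8*(3*(-5) + 6) = 8*(-15 + 6) = 8*(-9) = -72)
N = -144 (N = (9*(-8))*2 = -72*2 = -144)
1/(N + p(F(M, -3))) = 1/(-144 - 72) = 1/(-216) = -1/216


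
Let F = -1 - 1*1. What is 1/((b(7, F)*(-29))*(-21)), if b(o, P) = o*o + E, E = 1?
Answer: 1/30450 ≈ 3.2841e-5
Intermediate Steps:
F = -2 (F = -1 - 1 = -2)
b(o, P) = 1 + o**2 (b(o, P) = o*o + 1 = o**2 + 1 = 1 + o**2)
1/((b(7, F)*(-29))*(-21)) = 1/(((1 + 7**2)*(-29))*(-21)) = 1/(((1 + 49)*(-29))*(-21)) = 1/((50*(-29))*(-21)) = 1/(-1450*(-21)) = 1/30450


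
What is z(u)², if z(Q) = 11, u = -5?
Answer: 121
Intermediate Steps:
z(u)² = 11² = 121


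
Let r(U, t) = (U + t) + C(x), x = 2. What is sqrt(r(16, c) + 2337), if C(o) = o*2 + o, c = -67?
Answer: 2*sqrt(573) ≈ 47.875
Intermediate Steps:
C(o) = 3*o (C(o) = 2*o + o = 3*o)
r(U, t) = 6 + U + t (r(U, t) = (U + t) + 3*2 = (U + t) + 6 = 6 + U + t)
sqrt(r(16, c) + 2337) = sqrt((6 + 16 - 67) + 2337) = sqrt(-45 + 2337) = sqrt(2292) = 2*sqrt(573)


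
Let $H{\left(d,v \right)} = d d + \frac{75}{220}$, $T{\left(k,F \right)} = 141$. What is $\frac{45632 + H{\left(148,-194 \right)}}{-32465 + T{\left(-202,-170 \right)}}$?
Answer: $- \frac{2971599}{1422256} \approx -2.0894$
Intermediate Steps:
$H{\left(d,v \right)} = \frac{15}{44} + d^{2}$ ($H{\left(d,v \right)} = d^{2} + 75 \cdot \frac{1}{220} = d^{2} + \frac{15}{44} = \frac{15}{44} + d^{2}$)
$\frac{45632 + H{\left(148,-194 \right)}}{-32465 + T{\left(-202,-170 \right)}} = \frac{45632 + \left(\frac{15}{44} + 148^{2}\right)}{-32465 + 141} = \frac{45632 + \left(\frac{15}{44} + 21904\right)}{-32324} = \left(45632 + \frac{963791}{44}\right) \left(- \frac{1}{32324}\right) = \frac{2971599}{44} \left(- \frac{1}{32324}\right) = - \frac{2971599}{1422256}$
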